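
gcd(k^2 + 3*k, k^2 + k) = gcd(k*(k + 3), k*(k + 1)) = k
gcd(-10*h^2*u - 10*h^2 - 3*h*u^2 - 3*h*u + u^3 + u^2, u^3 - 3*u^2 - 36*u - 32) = u + 1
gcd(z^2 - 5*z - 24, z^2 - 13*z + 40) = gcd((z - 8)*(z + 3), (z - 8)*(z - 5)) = z - 8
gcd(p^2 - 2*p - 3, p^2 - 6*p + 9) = p - 3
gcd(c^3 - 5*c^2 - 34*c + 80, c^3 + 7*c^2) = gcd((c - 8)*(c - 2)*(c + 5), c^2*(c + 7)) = 1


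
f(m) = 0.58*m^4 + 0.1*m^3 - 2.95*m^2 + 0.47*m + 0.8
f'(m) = 2.32*m^3 + 0.3*m^2 - 5.9*m + 0.47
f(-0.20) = 0.59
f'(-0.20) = 1.64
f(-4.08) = 103.70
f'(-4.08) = -128.03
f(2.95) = 23.01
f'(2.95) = 45.24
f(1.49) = -1.86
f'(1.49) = 0.02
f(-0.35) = 0.28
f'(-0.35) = 2.47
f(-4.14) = 111.58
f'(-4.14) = -134.58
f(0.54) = 0.26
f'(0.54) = -2.26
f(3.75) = 81.05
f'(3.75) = 104.91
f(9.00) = 3644.36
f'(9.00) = 1662.95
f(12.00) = 11781.32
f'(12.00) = 3981.83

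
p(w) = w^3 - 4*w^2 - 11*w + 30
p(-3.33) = -14.65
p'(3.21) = -5.77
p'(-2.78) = 34.43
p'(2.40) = -12.92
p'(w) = 3*w^2 - 8*w - 11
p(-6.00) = -264.00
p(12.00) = 1050.00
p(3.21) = -13.45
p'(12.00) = 325.00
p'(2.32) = -13.41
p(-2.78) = 8.18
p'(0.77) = -15.38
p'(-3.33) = 48.91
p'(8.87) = 154.07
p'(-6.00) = 145.00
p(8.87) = 315.59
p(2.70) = -9.18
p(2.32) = -4.56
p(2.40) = -5.62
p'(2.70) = -10.73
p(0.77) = 19.61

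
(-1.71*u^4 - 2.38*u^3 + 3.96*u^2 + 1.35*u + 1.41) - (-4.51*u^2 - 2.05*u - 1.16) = -1.71*u^4 - 2.38*u^3 + 8.47*u^2 + 3.4*u + 2.57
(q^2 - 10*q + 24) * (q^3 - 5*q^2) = q^5 - 15*q^4 + 74*q^3 - 120*q^2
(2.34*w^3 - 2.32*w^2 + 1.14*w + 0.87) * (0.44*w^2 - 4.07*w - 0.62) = 1.0296*w^5 - 10.5446*w^4 + 8.4932*w^3 - 2.8186*w^2 - 4.2477*w - 0.5394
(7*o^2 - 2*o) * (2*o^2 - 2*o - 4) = 14*o^4 - 18*o^3 - 24*o^2 + 8*o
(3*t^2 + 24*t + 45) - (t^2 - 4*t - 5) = 2*t^2 + 28*t + 50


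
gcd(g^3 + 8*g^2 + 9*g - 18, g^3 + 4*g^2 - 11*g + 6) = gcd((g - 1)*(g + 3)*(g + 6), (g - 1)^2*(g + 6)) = g^2 + 5*g - 6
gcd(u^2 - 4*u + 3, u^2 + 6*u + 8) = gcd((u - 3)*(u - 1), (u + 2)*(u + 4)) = 1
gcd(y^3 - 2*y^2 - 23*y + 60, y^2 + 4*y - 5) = y + 5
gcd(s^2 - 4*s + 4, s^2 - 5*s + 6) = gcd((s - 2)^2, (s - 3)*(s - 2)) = s - 2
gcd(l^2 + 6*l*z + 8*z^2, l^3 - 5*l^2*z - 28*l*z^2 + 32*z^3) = l + 4*z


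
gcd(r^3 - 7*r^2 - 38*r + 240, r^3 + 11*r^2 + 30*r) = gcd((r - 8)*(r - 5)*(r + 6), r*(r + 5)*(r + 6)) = r + 6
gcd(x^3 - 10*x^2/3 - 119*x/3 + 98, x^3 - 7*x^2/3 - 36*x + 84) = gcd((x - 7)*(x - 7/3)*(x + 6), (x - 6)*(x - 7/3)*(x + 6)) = x^2 + 11*x/3 - 14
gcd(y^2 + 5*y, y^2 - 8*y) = y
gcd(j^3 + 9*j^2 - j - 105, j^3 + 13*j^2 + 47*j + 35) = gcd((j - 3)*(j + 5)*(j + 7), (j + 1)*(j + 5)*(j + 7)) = j^2 + 12*j + 35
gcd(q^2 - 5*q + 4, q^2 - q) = q - 1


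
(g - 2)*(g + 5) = g^2 + 3*g - 10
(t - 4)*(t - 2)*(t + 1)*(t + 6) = t^4 + t^3 - 28*t^2 + 20*t + 48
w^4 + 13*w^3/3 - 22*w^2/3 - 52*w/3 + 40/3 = (w - 2)*(w - 2/3)*(w + 2)*(w + 5)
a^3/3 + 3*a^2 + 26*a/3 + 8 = (a/3 + 1)*(a + 2)*(a + 4)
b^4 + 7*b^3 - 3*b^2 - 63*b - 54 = (b - 3)*(b + 1)*(b + 3)*(b + 6)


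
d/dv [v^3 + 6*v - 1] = 3*v^2 + 6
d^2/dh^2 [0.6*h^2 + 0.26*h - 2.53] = 1.20000000000000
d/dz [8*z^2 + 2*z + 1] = 16*z + 2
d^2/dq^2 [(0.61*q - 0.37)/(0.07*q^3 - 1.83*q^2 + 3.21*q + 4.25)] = (0.017934*q^5 - 0.490602*q^4 + 4.569876*q^3 - 10.111092*q^2 + 42.167046*q - 30.024234)/(0.000343*q^9 - 0.026901*q^8 + 0.750456*q^7 - 8.533218*q^6 + 31.147218*q^5 - 8.141184*q^4 - 112.925364*q^3 + 32.21415*q^2 + 173.941875*q + 76.765625)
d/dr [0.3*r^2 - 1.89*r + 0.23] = 0.6*r - 1.89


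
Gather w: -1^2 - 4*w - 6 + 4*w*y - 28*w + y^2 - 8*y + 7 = w*(4*y - 32) + y^2 - 8*y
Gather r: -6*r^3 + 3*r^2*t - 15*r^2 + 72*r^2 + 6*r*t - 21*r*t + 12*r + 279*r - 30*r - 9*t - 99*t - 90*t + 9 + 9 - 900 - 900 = -6*r^3 + r^2*(3*t + 57) + r*(261 - 15*t) - 198*t - 1782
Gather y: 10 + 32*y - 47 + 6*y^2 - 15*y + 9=6*y^2 + 17*y - 28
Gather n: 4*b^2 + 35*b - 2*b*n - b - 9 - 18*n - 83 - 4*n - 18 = 4*b^2 + 34*b + n*(-2*b - 22) - 110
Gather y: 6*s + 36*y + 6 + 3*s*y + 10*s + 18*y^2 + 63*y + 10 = 16*s + 18*y^2 + y*(3*s + 99) + 16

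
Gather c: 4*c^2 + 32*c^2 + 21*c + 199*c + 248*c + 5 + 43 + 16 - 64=36*c^2 + 468*c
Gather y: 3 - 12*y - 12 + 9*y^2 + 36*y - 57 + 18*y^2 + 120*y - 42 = 27*y^2 + 144*y - 108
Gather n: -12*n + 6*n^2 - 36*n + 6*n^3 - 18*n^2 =6*n^3 - 12*n^2 - 48*n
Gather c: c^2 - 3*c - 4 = c^2 - 3*c - 4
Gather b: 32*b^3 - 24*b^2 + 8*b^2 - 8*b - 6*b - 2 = 32*b^3 - 16*b^2 - 14*b - 2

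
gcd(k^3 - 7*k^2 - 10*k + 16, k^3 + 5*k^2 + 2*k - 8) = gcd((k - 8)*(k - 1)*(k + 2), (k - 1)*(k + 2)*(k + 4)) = k^2 + k - 2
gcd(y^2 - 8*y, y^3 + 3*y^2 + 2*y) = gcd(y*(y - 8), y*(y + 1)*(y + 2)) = y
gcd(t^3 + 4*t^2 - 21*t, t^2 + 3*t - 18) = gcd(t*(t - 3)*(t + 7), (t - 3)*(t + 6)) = t - 3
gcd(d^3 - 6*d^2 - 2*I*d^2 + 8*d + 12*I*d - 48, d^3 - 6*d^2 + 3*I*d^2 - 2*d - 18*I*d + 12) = d^2 + d*(-6 + 2*I) - 12*I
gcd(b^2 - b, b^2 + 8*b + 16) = 1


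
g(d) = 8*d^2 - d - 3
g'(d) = 16*d - 1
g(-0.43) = -1.09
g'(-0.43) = -7.88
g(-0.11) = -2.79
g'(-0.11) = -2.76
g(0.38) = -2.22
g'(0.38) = 5.08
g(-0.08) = -2.87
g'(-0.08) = -2.28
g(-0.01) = -2.99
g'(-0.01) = -1.16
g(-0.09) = -2.85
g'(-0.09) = -2.44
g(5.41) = 225.73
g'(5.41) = 85.56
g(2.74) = 54.32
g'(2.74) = 42.84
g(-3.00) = 72.00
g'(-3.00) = -49.00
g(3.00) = 66.00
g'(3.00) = 47.00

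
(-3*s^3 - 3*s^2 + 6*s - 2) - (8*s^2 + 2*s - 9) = -3*s^3 - 11*s^2 + 4*s + 7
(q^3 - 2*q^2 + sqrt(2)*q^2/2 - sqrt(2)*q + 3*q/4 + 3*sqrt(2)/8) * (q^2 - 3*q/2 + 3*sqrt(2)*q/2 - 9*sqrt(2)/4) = q^5 - 7*q^4/2 + 2*sqrt(2)*q^4 - 7*sqrt(2)*q^3 + 21*q^3/4 - 51*q^2/8 + 15*sqrt(2)*q^2/2 - 9*sqrt(2)*q/4 + 45*q/8 - 27/16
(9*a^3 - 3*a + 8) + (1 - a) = 9*a^3 - 4*a + 9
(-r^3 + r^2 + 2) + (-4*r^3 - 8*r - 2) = -5*r^3 + r^2 - 8*r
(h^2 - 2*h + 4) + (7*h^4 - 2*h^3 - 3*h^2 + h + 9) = 7*h^4 - 2*h^3 - 2*h^2 - h + 13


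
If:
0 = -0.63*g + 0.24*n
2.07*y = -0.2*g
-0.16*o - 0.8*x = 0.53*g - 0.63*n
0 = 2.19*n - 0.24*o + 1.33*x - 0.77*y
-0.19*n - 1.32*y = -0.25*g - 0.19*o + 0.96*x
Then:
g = 0.00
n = 0.00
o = 0.00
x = 0.00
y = 0.00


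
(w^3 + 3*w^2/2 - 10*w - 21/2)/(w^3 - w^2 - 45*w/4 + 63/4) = 2*(w + 1)/(2*w - 3)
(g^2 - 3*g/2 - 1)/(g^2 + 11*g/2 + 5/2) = (g - 2)/(g + 5)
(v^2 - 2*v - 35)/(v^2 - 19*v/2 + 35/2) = 2*(v + 5)/(2*v - 5)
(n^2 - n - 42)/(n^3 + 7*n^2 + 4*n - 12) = (n - 7)/(n^2 + n - 2)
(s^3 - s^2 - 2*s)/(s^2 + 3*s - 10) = s*(s + 1)/(s + 5)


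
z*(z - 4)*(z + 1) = z^3 - 3*z^2 - 4*z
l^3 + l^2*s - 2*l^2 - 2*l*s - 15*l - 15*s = (l - 5)*(l + 3)*(l + s)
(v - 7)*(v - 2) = v^2 - 9*v + 14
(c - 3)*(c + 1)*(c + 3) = c^3 + c^2 - 9*c - 9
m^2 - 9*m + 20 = (m - 5)*(m - 4)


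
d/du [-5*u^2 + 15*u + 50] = 15 - 10*u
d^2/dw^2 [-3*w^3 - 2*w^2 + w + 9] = -18*w - 4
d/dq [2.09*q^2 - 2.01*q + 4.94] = 4.18*q - 2.01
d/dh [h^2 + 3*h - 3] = 2*h + 3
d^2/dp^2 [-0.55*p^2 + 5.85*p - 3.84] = -1.10000000000000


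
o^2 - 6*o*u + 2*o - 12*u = (o + 2)*(o - 6*u)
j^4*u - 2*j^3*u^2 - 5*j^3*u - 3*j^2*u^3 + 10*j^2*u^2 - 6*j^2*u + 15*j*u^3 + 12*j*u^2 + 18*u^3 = (j - 6)*(j - 3*u)*(j + u)*(j*u + u)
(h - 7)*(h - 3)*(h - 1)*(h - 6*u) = h^4 - 6*h^3*u - 11*h^3 + 66*h^2*u + 31*h^2 - 186*h*u - 21*h + 126*u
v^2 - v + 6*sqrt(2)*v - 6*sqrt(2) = (v - 1)*(v + 6*sqrt(2))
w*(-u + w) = -u*w + w^2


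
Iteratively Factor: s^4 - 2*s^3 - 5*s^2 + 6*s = (s - 3)*(s^3 + s^2 - 2*s) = (s - 3)*(s + 2)*(s^2 - s) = s*(s - 3)*(s + 2)*(s - 1)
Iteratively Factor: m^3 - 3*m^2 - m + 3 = (m - 3)*(m^2 - 1) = (m - 3)*(m - 1)*(m + 1)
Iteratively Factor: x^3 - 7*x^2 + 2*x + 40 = (x + 2)*(x^2 - 9*x + 20) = (x - 5)*(x + 2)*(x - 4)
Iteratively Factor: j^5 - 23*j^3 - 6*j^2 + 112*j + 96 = (j + 4)*(j^4 - 4*j^3 - 7*j^2 + 22*j + 24) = (j - 4)*(j + 4)*(j^3 - 7*j - 6) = (j - 4)*(j - 3)*(j + 4)*(j^2 + 3*j + 2) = (j - 4)*(j - 3)*(j + 2)*(j + 4)*(j + 1)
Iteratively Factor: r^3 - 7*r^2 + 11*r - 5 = (r - 1)*(r^2 - 6*r + 5) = (r - 1)^2*(r - 5)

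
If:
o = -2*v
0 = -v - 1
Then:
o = 2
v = -1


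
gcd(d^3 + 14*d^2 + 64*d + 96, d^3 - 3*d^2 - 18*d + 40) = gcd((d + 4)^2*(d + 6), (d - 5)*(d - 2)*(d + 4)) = d + 4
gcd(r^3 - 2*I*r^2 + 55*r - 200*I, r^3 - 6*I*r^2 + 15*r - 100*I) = r^2 - 10*I*r - 25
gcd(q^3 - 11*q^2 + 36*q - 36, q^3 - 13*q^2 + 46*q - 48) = q^2 - 5*q + 6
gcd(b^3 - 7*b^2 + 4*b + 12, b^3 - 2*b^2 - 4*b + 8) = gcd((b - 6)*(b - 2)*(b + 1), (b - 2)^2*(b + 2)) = b - 2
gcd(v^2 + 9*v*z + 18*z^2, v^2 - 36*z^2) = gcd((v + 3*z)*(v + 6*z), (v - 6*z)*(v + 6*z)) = v + 6*z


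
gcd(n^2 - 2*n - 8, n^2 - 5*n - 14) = n + 2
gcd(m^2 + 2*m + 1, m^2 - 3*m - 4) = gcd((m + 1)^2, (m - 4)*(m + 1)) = m + 1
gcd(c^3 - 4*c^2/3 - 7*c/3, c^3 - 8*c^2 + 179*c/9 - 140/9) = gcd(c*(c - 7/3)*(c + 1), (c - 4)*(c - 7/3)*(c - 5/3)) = c - 7/3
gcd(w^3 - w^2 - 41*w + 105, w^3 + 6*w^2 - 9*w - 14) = w + 7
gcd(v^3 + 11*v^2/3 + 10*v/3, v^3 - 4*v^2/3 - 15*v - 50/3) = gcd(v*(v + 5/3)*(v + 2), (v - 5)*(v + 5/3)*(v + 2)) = v^2 + 11*v/3 + 10/3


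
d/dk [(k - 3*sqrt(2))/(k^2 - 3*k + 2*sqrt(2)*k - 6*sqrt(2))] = (k^2 - 3*k + 2*sqrt(2)*k - (k - 3*sqrt(2))*(2*k - 3 + 2*sqrt(2)) - 6*sqrt(2))/(k^2 - 3*k + 2*sqrt(2)*k - 6*sqrt(2))^2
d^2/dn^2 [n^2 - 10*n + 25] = 2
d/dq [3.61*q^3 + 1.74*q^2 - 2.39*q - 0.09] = 10.83*q^2 + 3.48*q - 2.39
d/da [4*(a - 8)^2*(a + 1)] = 12*(a - 8)*(a - 2)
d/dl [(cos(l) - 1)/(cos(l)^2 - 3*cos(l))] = (sin(l) + 3*sin(l)/cos(l)^2 - 2*tan(l))/(cos(l) - 3)^2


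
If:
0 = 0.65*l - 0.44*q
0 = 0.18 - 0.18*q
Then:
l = 0.68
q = 1.00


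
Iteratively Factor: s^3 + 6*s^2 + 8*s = (s)*(s^2 + 6*s + 8) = s*(s + 4)*(s + 2)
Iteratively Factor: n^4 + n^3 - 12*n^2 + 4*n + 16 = (n - 2)*(n^3 + 3*n^2 - 6*n - 8) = (n - 2)*(n + 1)*(n^2 + 2*n - 8) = (n - 2)^2*(n + 1)*(n + 4)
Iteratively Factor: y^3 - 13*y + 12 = (y + 4)*(y^2 - 4*y + 3) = (y - 1)*(y + 4)*(y - 3)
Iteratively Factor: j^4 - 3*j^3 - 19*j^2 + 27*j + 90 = (j - 3)*(j^3 - 19*j - 30) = (j - 5)*(j - 3)*(j^2 + 5*j + 6) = (j - 5)*(j - 3)*(j + 2)*(j + 3)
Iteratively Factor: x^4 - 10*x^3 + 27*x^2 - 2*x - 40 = (x + 1)*(x^3 - 11*x^2 + 38*x - 40) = (x - 2)*(x + 1)*(x^2 - 9*x + 20) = (x - 5)*(x - 2)*(x + 1)*(x - 4)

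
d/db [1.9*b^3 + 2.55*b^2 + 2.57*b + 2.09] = 5.7*b^2 + 5.1*b + 2.57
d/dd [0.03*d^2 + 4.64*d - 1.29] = 0.06*d + 4.64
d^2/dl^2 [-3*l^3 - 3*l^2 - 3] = -18*l - 6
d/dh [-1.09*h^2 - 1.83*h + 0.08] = -2.18*h - 1.83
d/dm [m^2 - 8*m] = 2*m - 8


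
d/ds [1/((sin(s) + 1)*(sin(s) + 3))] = -2*(sin(s) + 2)*cos(s)/((sin(s) + 1)^2*(sin(s) + 3)^2)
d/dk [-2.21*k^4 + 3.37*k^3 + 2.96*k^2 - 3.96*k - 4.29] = -8.84*k^3 + 10.11*k^2 + 5.92*k - 3.96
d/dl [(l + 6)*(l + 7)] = 2*l + 13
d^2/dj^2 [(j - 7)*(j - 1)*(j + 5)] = 6*j - 6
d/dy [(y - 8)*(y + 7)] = 2*y - 1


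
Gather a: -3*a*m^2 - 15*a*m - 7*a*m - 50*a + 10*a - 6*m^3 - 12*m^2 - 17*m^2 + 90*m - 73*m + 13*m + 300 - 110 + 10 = a*(-3*m^2 - 22*m - 40) - 6*m^3 - 29*m^2 + 30*m + 200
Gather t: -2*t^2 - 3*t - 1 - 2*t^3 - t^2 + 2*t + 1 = -2*t^3 - 3*t^2 - t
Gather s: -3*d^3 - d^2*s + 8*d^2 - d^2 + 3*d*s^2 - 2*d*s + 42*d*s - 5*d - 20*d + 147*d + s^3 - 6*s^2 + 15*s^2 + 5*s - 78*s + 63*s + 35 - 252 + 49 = -3*d^3 + 7*d^2 + 122*d + s^3 + s^2*(3*d + 9) + s*(-d^2 + 40*d - 10) - 168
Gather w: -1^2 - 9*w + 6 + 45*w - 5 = 36*w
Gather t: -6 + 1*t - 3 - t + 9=0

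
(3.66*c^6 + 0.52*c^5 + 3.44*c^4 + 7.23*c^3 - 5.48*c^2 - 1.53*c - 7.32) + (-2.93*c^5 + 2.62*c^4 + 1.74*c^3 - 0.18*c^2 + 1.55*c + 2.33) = 3.66*c^6 - 2.41*c^5 + 6.06*c^4 + 8.97*c^3 - 5.66*c^2 + 0.02*c - 4.99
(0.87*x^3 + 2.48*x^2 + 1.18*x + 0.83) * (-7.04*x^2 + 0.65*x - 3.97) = -6.1248*x^5 - 16.8937*x^4 - 10.1491*x^3 - 14.9218*x^2 - 4.1451*x - 3.2951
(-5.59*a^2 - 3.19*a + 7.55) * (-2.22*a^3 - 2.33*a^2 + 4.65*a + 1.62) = 12.4098*a^5 + 20.1065*a^4 - 35.3218*a^3 - 41.4808*a^2 + 29.9397*a + 12.231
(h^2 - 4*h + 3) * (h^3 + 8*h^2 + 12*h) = h^5 + 4*h^4 - 17*h^3 - 24*h^2 + 36*h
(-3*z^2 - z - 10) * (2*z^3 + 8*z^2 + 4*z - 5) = -6*z^5 - 26*z^4 - 40*z^3 - 69*z^2 - 35*z + 50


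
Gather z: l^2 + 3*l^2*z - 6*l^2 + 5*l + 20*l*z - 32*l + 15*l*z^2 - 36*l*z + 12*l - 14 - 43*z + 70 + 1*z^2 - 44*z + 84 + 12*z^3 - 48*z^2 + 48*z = -5*l^2 - 15*l + 12*z^3 + z^2*(15*l - 47) + z*(3*l^2 - 16*l - 39) + 140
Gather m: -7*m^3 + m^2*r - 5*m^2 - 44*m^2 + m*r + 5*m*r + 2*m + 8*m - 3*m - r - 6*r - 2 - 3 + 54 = -7*m^3 + m^2*(r - 49) + m*(6*r + 7) - 7*r + 49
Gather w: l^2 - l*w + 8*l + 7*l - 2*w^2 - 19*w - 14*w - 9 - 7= l^2 + 15*l - 2*w^2 + w*(-l - 33) - 16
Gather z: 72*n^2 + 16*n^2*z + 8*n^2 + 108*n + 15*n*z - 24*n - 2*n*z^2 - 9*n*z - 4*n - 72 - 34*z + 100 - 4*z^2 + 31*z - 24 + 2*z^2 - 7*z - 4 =80*n^2 + 80*n + z^2*(-2*n - 2) + z*(16*n^2 + 6*n - 10)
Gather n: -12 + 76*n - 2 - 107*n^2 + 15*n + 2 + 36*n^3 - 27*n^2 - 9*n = 36*n^3 - 134*n^2 + 82*n - 12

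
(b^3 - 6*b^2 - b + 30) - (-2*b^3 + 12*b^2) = 3*b^3 - 18*b^2 - b + 30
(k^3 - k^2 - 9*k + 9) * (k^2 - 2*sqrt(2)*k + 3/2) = k^5 - 2*sqrt(2)*k^4 - k^4 - 15*k^3/2 + 2*sqrt(2)*k^3 + 15*k^2/2 + 18*sqrt(2)*k^2 - 18*sqrt(2)*k - 27*k/2 + 27/2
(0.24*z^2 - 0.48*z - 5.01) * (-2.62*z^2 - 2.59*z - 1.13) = -0.6288*z^4 + 0.636*z^3 + 14.0982*z^2 + 13.5183*z + 5.6613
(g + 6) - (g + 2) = 4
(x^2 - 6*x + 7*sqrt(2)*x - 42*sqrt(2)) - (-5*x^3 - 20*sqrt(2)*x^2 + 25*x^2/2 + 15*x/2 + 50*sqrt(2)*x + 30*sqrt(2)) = 5*x^3 - 23*x^2/2 + 20*sqrt(2)*x^2 - 43*sqrt(2)*x - 27*x/2 - 72*sqrt(2)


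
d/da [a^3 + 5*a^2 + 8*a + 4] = 3*a^2 + 10*a + 8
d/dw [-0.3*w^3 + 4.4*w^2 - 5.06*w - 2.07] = -0.9*w^2 + 8.8*w - 5.06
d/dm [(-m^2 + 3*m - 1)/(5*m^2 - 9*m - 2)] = (-6*m^2 + 14*m - 15)/(25*m^4 - 90*m^3 + 61*m^2 + 36*m + 4)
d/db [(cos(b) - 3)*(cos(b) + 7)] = -2*(cos(b) + 2)*sin(b)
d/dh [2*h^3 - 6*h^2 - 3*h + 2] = 6*h^2 - 12*h - 3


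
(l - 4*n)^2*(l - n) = l^3 - 9*l^2*n + 24*l*n^2 - 16*n^3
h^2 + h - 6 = (h - 2)*(h + 3)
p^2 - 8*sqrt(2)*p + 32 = (p - 4*sqrt(2))^2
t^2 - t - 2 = (t - 2)*(t + 1)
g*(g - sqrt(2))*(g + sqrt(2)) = g^3 - 2*g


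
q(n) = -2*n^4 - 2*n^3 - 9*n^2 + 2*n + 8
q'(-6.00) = 1622.00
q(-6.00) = -2488.00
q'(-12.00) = 13178.00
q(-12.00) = -39328.00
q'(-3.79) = 419.55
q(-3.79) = -432.63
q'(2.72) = -252.34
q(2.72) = -202.87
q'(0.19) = -1.69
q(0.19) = 8.04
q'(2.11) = -137.84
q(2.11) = -86.28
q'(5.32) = -1468.12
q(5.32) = -2139.27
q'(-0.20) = 5.42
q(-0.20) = 7.25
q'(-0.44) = 9.44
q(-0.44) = 5.47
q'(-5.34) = 1145.21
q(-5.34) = -1581.05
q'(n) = -8*n^3 - 6*n^2 - 18*n + 2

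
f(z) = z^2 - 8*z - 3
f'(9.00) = 10.00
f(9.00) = 6.00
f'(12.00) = 16.00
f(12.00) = 45.00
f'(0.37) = -7.26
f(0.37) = -5.82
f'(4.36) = 0.72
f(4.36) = -18.87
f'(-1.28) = -10.56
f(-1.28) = 8.88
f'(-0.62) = -9.24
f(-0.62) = 2.34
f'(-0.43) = -8.86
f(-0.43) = 0.62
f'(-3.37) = -14.74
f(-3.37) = 35.32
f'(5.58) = 3.16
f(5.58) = -16.50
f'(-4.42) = -16.84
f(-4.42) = 51.90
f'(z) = 2*z - 8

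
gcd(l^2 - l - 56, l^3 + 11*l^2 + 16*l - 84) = l + 7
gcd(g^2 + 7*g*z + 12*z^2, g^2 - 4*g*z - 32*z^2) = g + 4*z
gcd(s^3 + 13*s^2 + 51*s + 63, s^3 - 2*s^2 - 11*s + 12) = s + 3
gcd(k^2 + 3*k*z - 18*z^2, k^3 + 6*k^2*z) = k + 6*z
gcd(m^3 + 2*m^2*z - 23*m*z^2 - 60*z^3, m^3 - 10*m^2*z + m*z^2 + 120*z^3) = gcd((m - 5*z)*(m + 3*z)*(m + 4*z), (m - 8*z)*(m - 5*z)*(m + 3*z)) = -m^2 + 2*m*z + 15*z^2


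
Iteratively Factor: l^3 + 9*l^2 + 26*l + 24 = (l + 3)*(l^2 + 6*l + 8) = (l + 2)*(l + 3)*(l + 4)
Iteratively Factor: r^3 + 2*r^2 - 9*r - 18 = (r + 3)*(r^2 - r - 6) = (r + 2)*(r + 3)*(r - 3)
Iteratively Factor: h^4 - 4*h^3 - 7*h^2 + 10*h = (h)*(h^3 - 4*h^2 - 7*h + 10) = h*(h + 2)*(h^2 - 6*h + 5) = h*(h - 5)*(h + 2)*(h - 1)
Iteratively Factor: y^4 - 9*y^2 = (y - 3)*(y^3 + 3*y^2) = y*(y - 3)*(y^2 + 3*y) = y^2*(y - 3)*(y + 3)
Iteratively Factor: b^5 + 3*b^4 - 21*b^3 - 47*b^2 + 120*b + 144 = (b - 3)*(b^4 + 6*b^3 - 3*b^2 - 56*b - 48) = (b - 3)*(b + 4)*(b^3 + 2*b^2 - 11*b - 12) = (b - 3)^2*(b + 4)*(b^2 + 5*b + 4) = (b - 3)^2*(b + 1)*(b + 4)*(b + 4)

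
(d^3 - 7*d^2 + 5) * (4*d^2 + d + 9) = 4*d^5 - 27*d^4 + 2*d^3 - 43*d^2 + 5*d + 45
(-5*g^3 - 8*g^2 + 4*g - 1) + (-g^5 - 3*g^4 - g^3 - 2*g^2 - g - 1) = -g^5 - 3*g^4 - 6*g^3 - 10*g^2 + 3*g - 2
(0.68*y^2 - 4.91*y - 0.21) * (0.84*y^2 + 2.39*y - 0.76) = 0.5712*y^4 - 2.4992*y^3 - 12.4281*y^2 + 3.2297*y + 0.1596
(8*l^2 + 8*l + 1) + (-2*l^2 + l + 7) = 6*l^2 + 9*l + 8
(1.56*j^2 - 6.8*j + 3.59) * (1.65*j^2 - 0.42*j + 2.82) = 2.574*j^4 - 11.8752*j^3 + 13.1787*j^2 - 20.6838*j + 10.1238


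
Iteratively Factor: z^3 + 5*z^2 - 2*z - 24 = (z + 4)*(z^2 + z - 6) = (z + 3)*(z + 4)*(z - 2)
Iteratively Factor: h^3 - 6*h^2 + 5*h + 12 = (h - 4)*(h^2 - 2*h - 3) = (h - 4)*(h - 3)*(h + 1)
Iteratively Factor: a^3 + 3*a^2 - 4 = (a + 2)*(a^2 + a - 2) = (a + 2)^2*(a - 1)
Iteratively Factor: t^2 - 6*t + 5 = (t - 1)*(t - 5)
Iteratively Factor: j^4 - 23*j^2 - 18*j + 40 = (j + 4)*(j^3 - 4*j^2 - 7*j + 10) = (j - 1)*(j + 4)*(j^2 - 3*j - 10) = (j - 5)*(j - 1)*(j + 4)*(j + 2)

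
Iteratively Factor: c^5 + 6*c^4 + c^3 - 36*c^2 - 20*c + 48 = (c + 3)*(c^4 + 3*c^3 - 8*c^2 - 12*c + 16) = (c - 2)*(c + 3)*(c^3 + 5*c^2 + 2*c - 8) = (c - 2)*(c + 3)*(c + 4)*(c^2 + c - 2) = (c - 2)*(c + 2)*(c + 3)*(c + 4)*(c - 1)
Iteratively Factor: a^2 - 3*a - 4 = (a + 1)*(a - 4)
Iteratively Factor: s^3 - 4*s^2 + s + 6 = (s + 1)*(s^2 - 5*s + 6) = (s - 2)*(s + 1)*(s - 3)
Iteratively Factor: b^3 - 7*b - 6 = (b - 3)*(b^2 + 3*b + 2) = (b - 3)*(b + 1)*(b + 2)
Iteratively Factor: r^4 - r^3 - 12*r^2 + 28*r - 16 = (r + 4)*(r^3 - 5*r^2 + 8*r - 4) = (r - 2)*(r + 4)*(r^2 - 3*r + 2) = (r - 2)*(r - 1)*(r + 4)*(r - 2)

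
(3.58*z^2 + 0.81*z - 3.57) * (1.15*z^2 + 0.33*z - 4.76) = 4.117*z^4 + 2.1129*z^3 - 20.879*z^2 - 5.0337*z + 16.9932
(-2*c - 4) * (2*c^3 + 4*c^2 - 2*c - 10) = -4*c^4 - 16*c^3 - 12*c^2 + 28*c + 40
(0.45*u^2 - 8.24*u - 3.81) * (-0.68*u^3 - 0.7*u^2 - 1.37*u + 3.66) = -0.306*u^5 + 5.2882*u^4 + 7.7423*u^3 + 15.6028*u^2 - 24.9387*u - 13.9446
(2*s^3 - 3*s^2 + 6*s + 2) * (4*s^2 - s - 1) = 8*s^5 - 14*s^4 + 25*s^3 + 5*s^2 - 8*s - 2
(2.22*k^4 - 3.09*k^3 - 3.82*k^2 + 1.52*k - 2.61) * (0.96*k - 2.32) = 2.1312*k^5 - 8.1168*k^4 + 3.5016*k^3 + 10.3216*k^2 - 6.032*k + 6.0552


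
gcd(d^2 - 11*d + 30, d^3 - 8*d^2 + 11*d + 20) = d - 5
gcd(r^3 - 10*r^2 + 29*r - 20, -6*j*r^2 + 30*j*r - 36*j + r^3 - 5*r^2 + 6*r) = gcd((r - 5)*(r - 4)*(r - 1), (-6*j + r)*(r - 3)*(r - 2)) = 1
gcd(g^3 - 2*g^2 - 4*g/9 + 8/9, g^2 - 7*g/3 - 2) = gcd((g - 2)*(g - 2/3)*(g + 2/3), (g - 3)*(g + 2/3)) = g + 2/3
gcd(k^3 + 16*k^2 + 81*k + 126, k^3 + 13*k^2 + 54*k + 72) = k^2 + 9*k + 18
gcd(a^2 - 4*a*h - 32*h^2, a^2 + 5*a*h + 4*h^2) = a + 4*h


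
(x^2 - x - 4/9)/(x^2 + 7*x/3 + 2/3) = (x - 4/3)/(x + 2)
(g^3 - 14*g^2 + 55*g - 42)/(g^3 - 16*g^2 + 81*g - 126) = (g - 1)/(g - 3)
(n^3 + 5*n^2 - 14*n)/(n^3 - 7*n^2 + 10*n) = (n + 7)/(n - 5)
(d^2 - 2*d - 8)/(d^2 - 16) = (d + 2)/(d + 4)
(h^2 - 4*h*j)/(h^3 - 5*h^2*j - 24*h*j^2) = (-h + 4*j)/(-h^2 + 5*h*j + 24*j^2)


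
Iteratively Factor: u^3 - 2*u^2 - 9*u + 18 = (u - 3)*(u^2 + u - 6) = (u - 3)*(u + 3)*(u - 2)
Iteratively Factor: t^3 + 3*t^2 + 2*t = (t + 1)*(t^2 + 2*t) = (t + 1)*(t + 2)*(t)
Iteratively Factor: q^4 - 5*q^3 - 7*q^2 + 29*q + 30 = (q + 2)*(q^3 - 7*q^2 + 7*q + 15) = (q - 5)*(q + 2)*(q^2 - 2*q - 3) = (q - 5)*(q - 3)*(q + 2)*(q + 1)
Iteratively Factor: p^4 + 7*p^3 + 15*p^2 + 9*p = (p)*(p^3 + 7*p^2 + 15*p + 9) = p*(p + 3)*(p^2 + 4*p + 3) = p*(p + 3)^2*(p + 1)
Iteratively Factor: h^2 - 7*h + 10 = (h - 5)*(h - 2)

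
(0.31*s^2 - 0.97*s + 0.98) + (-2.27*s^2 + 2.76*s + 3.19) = -1.96*s^2 + 1.79*s + 4.17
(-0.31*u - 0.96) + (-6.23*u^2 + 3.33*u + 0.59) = -6.23*u^2 + 3.02*u - 0.37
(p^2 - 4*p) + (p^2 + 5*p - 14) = 2*p^2 + p - 14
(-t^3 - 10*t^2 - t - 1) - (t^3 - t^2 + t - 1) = -2*t^3 - 9*t^2 - 2*t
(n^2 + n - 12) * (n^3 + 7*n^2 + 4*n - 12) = n^5 + 8*n^4 - n^3 - 92*n^2 - 60*n + 144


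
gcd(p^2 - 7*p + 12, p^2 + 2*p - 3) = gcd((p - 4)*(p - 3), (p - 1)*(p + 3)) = 1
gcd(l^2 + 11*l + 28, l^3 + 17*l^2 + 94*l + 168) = l^2 + 11*l + 28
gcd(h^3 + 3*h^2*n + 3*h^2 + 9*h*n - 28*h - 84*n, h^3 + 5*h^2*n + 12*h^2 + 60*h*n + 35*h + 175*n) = h + 7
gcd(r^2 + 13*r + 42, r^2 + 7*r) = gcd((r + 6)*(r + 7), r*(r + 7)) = r + 7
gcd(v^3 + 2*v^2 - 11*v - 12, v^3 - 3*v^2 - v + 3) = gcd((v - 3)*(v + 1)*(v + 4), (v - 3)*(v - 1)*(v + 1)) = v^2 - 2*v - 3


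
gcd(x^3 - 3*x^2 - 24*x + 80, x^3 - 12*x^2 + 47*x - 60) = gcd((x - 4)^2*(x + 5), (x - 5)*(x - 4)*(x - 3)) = x - 4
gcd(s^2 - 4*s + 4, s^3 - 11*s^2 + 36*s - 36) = s - 2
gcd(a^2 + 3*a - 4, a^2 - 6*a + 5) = a - 1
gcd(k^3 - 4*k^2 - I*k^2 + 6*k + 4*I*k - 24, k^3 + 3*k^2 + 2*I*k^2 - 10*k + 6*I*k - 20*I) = k + 2*I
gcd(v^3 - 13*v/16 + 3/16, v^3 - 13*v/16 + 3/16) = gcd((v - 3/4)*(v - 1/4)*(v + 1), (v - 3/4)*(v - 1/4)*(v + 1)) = v^3 - 13*v/16 + 3/16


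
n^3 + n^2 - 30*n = n*(n - 5)*(n + 6)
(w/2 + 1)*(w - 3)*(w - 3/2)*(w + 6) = w^4/2 + 7*w^3/4 - 39*w^2/4 - 9*w + 27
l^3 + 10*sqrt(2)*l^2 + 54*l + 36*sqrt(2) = (l + sqrt(2))*(l + 3*sqrt(2))*(l + 6*sqrt(2))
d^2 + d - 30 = (d - 5)*(d + 6)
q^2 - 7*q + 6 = (q - 6)*(q - 1)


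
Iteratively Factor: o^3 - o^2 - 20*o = (o + 4)*(o^2 - 5*o) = o*(o + 4)*(o - 5)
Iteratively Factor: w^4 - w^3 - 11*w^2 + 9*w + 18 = (w + 1)*(w^3 - 2*w^2 - 9*w + 18) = (w - 2)*(w + 1)*(w^2 - 9) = (w - 2)*(w + 1)*(w + 3)*(w - 3)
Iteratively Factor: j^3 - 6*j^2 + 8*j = (j - 2)*(j^2 - 4*j) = j*(j - 2)*(j - 4)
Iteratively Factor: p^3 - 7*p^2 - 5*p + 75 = (p - 5)*(p^2 - 2*p - 15) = (p - 5)*(p + 3)*(p - 5)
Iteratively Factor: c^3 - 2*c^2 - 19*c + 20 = (c - 5)*(c^2 + 3*c - 4) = (c - 5)*(c + 4)*(c - 1)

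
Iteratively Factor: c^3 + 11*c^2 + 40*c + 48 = (c + 4)*(c^2 + 7*c + 12) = (c + 3)*(c + 4)*(c + 4)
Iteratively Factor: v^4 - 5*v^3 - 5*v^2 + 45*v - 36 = (v + 3)*(v^3 - 8*v^2 + 19*v - 12) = (v - 1)*(v + 3)*(v^2 - 7*v + 12) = (v - 4)*(v - 1)*(v + 3)*(v - 3)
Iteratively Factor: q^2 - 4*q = (q - 4)*(q)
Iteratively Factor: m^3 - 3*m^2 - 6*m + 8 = (m - 4)*(m^2 + m - 2) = (m - 4)*(m - 1)*(m + 2)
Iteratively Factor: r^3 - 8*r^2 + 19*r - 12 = (r - 3)*(r^2 - 5*r + 4) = (r - 3)*(r - 1)*(r - 4)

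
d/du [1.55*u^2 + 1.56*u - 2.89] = 3.1*u + 1.56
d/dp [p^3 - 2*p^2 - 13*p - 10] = 3*p^2 - 4*p - 13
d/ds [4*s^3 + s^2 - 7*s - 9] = 12*s^2 + 2*s - 7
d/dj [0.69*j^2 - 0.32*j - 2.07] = 1.38*j - 0.32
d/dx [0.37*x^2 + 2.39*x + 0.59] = 0.74*x + 2.39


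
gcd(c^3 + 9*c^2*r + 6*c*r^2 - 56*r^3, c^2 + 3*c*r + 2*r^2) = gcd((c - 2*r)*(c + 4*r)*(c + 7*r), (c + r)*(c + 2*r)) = 1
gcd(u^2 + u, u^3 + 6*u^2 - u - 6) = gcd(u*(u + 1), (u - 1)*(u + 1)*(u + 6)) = u + 1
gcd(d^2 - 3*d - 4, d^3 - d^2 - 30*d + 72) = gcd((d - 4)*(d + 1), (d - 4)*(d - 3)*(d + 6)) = d - 4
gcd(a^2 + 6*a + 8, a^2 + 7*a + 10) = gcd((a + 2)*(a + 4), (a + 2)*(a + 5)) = a + 2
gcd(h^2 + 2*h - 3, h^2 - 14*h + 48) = 1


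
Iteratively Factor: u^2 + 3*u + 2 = (u + 2)*(u + 1)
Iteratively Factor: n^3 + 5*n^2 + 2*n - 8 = (n + 4)*(n^2 + n - 2) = (n + 2)*(n + 4)*(n - 1)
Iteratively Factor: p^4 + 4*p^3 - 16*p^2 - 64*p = (p)*(p^3 + 4*p^2 - 16*p - 64) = p*(p + 4)*(p^2 - 16) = p*(p + 4)^2*(p - 4)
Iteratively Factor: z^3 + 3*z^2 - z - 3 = (z - 1)*(z^2 + 4*z + 3) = (z - 1)*(z + 1)*(z + 3)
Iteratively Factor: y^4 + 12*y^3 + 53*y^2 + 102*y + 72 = (y + 3)*(y^3 + 9*y^2 + 26*y + 24) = (y + 3)*(y + 4)*(y^2 + 5*y + 6) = (y + 3)^2*(y + 4)*(y + 2)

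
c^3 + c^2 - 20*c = c*(c - 4)*(c + 5)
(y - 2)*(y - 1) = y^2 - 3*y + 2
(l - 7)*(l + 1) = l^2 - 6*l - 7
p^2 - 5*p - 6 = (p - 6)*(p + 1)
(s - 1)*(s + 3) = s^2 + 2*s - 3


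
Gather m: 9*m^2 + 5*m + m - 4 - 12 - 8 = 9*m^2 + 6*m - 24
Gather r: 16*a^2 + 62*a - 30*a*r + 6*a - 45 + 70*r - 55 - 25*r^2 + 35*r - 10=16*a^2 + 68*a - 25*r^2 + r*(105 - 30*a) - 110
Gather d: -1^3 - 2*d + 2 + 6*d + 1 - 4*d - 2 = 0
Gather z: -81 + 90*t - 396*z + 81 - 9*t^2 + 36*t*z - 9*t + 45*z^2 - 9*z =-9*t^2 + 81*t + 45*z^2 + z*(36*t - 405)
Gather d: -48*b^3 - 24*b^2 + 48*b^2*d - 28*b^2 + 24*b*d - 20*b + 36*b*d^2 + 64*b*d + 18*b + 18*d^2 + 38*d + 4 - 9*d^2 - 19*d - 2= -48*b^3 - 52*b^2 - 2*b + d^2*(36*b + 9) + d*(48*b^2 + 88*b + 19) + 2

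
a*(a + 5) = a^2 + 5*a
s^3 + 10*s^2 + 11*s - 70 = (s - 2)*(s + 5)*(s + 7)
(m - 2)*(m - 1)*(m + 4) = m^3 + m^2 - 10*m + 8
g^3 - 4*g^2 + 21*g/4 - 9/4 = (g - 3/2)^2*(g - 1)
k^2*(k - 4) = k^3 - 4*k^2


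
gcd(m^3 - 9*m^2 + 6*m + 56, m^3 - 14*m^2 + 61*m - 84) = m^2 - 11*m + 28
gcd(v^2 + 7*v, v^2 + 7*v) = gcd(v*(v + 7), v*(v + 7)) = v^2 + 7*v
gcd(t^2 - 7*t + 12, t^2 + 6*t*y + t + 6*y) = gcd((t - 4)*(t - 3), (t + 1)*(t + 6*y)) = 1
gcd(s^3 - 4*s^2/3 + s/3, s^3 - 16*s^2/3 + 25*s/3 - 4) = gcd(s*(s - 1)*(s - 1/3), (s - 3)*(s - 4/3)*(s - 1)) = s - 1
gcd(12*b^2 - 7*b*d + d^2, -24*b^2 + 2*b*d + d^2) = 4*b - d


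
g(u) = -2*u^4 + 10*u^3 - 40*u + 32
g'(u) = -8*u^3 + 30*u^2 - 40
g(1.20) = -2.87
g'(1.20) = -10.62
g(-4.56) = -1598.54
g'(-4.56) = 1342.36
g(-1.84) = 20.38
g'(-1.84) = 111.40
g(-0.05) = 34.00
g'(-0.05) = -39.92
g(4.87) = -132.77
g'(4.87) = -252.50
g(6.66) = -1215.16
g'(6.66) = -1072.60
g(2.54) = 11.02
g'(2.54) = 22.45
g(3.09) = 21.10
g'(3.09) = 10.41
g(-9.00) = -20020.00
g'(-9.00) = 8222.00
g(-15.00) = -134368.00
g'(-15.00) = 33710.00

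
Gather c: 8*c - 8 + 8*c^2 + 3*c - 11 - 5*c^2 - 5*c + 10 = 3*c^2 + 6*c - 9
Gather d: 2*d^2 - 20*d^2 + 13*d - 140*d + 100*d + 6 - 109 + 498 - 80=-18*d^2 - 27*d + 315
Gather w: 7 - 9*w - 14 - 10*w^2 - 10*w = -10*w^2 - 19*w - 7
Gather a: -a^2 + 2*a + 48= -a^2 + 2*a + 48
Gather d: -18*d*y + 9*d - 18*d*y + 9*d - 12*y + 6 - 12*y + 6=d*(18 - 36*y) - 24*y + 12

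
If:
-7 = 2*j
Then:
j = -7/2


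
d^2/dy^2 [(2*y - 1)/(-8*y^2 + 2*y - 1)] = 8*(-(2*y - 1)*(8*y - 1)^2 + 3*(4*y - 1)*(8*y^2 - 2*y + 1))/(8*y^2 - 2*y + 1)^3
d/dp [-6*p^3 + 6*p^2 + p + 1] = -18*p^2 + 12*p + 1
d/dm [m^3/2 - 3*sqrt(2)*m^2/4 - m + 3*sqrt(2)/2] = 3*m^2/2 - 3*sqrt(2)*m/2 - 1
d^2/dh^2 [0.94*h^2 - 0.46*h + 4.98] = 1.88000000000000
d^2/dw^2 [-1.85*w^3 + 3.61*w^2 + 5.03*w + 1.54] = 7.22 - 11.1*w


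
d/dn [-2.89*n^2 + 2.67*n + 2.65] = 2.67 - 5.78*n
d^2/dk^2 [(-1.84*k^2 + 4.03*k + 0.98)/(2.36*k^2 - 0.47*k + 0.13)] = (40.80912*k^3 + 36.13632*k^2 - 13.94052*k + 0.26191)/(13.144256*k^6 - 7.853136*k^5 + 3.736116*k^4 - 0.968999*k^3 + 0.205803*k^2 - 0.023829*k + 0.002197)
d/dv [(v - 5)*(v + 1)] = 2*v - 4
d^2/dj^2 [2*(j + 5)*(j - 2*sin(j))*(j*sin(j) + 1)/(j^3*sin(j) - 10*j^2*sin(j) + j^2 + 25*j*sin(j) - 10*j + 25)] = 4*(j^3*sin(j) - 5*j^2*sin(j) + 2*j^2*cos(j) - 27*j*sin(j) + 20*j*cos(j) + 15*j + 75*sin(j) - 150*cos(j) + 75)/(j^4 - 20*j^3 + 150*j^2 - 500*j + 625)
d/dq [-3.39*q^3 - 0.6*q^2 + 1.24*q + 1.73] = -10.17*q^2 - 1.2*q + 1.24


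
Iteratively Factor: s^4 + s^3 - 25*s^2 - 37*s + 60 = (s + 3)*(s^3 - 2*s^2 - 19*s + 20) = (s - 5)*(s + 3)*(s^2 + 3*s - 4) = (s - 5)*(s - 1)*(s + 3)*(s + 4)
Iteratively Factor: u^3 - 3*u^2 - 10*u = (u - 5)*(u^2 + 2*u) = u*(u - 5)*(u + 2)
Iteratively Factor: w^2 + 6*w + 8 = (w + 4)*(w + 2)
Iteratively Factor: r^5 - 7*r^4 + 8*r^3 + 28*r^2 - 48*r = (r)*(r^4 - 7*r^3 + 8*r^2 + 28*r - 48) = r*(r + 2)*(r^3 - 9*r^2 + 26*r - 24) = r*(r - 3)*(r + 2)*(r^2 - 6*r + 8) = r*(r - 3)*(r - 2)*(r + 2)*(r - 4)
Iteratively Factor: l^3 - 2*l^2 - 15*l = (l)*(l^2 - 2*l - 15) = l*(l + 3)*(l - 5)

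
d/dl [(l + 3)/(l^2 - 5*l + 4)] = (l^2 - 5*l - (l + 3)*(2*l - 5) + 4)/(l^2 - 5*l + 4)^2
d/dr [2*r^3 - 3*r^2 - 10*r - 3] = 6*r^2 - 6*r - 10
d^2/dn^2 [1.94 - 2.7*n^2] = -5.40000000000000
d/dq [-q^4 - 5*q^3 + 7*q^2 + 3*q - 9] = -4*q^3 - 15*q^2 + 14*q + 3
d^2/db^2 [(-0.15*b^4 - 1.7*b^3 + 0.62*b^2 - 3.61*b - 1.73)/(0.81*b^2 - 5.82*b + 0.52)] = (-0.19683*b^6 + 4.24278*b^5 - 30.86424*b^4 - 105.362154*b^3 + 22.005378*b^2 + 55.2985080000001*b - 137.256464)/(0.531441*b^6 - 11.455506*b^5 + 83.333448*b^4 - 211.845672*b^3 + 53.498016*b^2 - 4.721184*b + 0.140608)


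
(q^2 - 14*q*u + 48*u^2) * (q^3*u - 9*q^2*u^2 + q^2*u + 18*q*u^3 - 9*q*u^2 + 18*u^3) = q^5*u - 23*q^4*u^2 + q^4*u + 192*q^3*u^3 - 23*q^3*u^2 - 684*q^2*u^4 + 192*q^2*u^3 + 864*q*u^5 - 684*q*u^4 + 864*u^5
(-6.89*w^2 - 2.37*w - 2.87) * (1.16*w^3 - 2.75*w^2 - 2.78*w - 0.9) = -7.9924*w^5 + 16.1983*w^4 + 22.3425*w^3 + 20.6821*w^2 + 10.1116*w + 2.583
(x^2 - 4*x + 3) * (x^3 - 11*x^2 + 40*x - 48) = x^5 - 15*x^4 + 87*x^3 - 241*x^2 + 312*x - 144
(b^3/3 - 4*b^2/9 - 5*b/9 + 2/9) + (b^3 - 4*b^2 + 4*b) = 4*b^3/3 - 40*b^2/9 + 31*b/9 + 2/9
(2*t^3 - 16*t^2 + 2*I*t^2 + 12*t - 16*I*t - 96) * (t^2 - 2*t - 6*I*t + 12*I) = 2*t^5 - 20*t^4 - 10*I*t^4 + 56*t^3 + 100*I*t^3 - 240*t^2 - 232*I*t^2 + 384*t + 720*I*t - 1152*I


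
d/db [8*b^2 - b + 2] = 16*b - 1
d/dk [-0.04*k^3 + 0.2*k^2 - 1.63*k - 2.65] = -0.12*k^2 + 0.4*k - 1.63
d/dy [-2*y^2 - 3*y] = -4*y - 3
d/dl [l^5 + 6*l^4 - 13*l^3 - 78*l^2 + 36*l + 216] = 5*l^4 + 24*l^3 - 39*l^2 - 156*l + 36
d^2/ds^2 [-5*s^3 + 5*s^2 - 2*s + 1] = 10 - 30*s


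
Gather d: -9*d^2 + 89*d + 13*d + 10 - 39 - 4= -9*d^2 + 102*d - 33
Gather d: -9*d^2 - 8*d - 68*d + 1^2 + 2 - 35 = -9*d^2 - 76*d - 32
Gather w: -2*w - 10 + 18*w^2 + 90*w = 18*w^2 + 88*w - 10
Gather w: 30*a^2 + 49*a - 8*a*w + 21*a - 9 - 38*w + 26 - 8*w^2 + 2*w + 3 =30*a^2 + 70*a - 8*w^2 + w*(-8*a - 36) + 20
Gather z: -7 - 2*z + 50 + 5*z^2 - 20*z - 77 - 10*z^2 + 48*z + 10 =-5*z^2 + 26*z - 24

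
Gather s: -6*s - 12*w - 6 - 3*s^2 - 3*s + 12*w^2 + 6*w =-3*s^2 - 9*s + 12*w^2 - 6*w - 6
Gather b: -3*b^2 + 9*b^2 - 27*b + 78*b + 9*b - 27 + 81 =6*b^2 + 60*b + 54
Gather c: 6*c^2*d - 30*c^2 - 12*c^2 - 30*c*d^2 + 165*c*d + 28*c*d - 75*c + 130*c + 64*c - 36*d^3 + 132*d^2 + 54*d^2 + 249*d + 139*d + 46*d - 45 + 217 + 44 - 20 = c^2*(6*d - 42) + c*(-30*d^2 + 193*d + 119) - 36*d^3 + 186*d^2 + 434*d + 196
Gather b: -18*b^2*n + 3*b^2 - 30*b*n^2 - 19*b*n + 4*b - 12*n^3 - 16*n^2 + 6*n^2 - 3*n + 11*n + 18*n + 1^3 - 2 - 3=b^2*(3 - 18*n) + b*(-30*n^2 - 19*n + 4) - 12*n^3 - 10*n^2 + 26*n - 4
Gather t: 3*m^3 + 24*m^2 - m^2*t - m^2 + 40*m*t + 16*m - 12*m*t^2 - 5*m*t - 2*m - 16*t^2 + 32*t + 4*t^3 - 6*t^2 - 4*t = 3*m^3 + 23*m^2 + 14*m + 4*t^3 + t^2*(-12*m - 22) + t*(-m^2 + 35*m + 28)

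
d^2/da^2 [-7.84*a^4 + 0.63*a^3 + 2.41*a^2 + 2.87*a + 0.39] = -94.08*a^2 + 3.78*a + 4.82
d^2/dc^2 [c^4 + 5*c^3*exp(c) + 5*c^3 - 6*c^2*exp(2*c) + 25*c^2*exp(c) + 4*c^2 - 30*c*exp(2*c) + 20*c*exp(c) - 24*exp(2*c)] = 5*c^3*exp(c) - 24*c^2*exp(2*c) + 55*c^2*exp(c) + 12*c^2 - 168*c*exp(2*c) + 150*c*exp(c) + 30*c - 228*exp(2*c) + 90*exp(c) + 8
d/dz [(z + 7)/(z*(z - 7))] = (-z^2 - 14*z + 49)/(z^2*(z^2 - 14*z + 49))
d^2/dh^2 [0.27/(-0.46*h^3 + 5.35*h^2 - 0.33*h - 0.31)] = ((0.7452*h - 2.889)*(0.46*h^3 - 5.35*h^2 + 0.33*h + 0.31) - 0.27*(1.38*h^2 - 10.7*h + 0.33)*(2.76*h^2 - 21.4*h + 0.66))/(0.46*h^3 - 5.35*h^2 + 0.33*h + 0.31)^3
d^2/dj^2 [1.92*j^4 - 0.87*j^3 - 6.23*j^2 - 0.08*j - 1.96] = 23.04*j^2 - 5.22*j - 12.46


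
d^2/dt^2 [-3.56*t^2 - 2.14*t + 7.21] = -7.12000000000000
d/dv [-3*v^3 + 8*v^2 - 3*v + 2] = -9*v^2 + 16*v - 3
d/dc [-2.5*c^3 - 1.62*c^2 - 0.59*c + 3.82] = -7.5*c^2 - 3.24*c - 0.59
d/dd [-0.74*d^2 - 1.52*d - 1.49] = -1.48*d - 1.52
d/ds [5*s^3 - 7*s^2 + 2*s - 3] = 15*s^2 - 14*s + 2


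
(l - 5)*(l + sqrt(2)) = l^2 - 5*l + sqrt(2)*l - 5*sqrt(2)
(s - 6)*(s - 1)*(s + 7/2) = s^3 - 7*s^2/2 - 37*s/2 + 21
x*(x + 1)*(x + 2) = x^3 + 3*x^2 + 2*x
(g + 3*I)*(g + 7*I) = g^2 + 10*I*g - 21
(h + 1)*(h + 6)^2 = h^3 + 13*h^2 + 48*h + 36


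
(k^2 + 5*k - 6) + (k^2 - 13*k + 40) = 2*k^2 - 8*k + 34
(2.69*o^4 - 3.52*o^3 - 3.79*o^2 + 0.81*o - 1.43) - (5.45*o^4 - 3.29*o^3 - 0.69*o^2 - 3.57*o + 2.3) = -2.76*o^4 - 0.23*o^3 - 3.1*o^2 + 4.38*o - 3.73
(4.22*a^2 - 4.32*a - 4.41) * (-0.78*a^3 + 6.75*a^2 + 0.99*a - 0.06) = -3.2916*a^5 + 31.8546*a^4 - 21.5424*a^3 - 34.2975*a^2 - 4.1067*a + 0.2646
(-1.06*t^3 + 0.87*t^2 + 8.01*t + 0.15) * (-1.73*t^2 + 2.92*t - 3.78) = 1.8338*t^5 - 4.6003*t^4 - 7.3101*t^3 + 19.8411*t^2 - 29.8398*t - 0.567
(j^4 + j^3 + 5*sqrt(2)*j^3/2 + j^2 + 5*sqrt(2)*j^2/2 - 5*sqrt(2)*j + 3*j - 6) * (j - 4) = j^5 - 3*j^4 + 5*sqrt(2)*j^4/2 - 15*sqrt(2)*j^3/2 - 3*j^3 - 15*sqrt(2)*j^2 - j^2 - 18*j + 20*sqrt(2)*j + 24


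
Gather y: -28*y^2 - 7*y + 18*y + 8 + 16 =-28*y^2 + 11*y + 24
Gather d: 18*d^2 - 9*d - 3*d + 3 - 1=18*d^2 - 12*d + 2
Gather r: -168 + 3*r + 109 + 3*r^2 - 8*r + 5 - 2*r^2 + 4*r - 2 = r^2 - r - 56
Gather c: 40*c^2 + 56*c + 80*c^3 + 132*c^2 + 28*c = 80*c^3 + 172*c^2 + 84*c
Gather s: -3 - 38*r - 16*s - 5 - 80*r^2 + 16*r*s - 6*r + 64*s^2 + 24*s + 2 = -80*r^2 - 44*r + 64*s^2 + s*(16*r + 8) - 6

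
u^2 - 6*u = u*(u - 6)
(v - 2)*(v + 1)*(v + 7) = v^3 + 6*v^2 - 9*v - 14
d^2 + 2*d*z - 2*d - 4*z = (d - 2)*(d + 2*z)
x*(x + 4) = x^2 + 4*x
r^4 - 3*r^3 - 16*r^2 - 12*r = r*(r - 6)*(r + 1)*(r + 2)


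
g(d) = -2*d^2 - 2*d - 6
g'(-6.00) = 22.00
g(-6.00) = -66.00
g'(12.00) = -50.00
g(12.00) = -318.00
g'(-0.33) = -0.68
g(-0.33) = -5.56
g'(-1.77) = 5.08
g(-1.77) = -8.73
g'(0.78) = -5.12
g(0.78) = -8.78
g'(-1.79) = 5.16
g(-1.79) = -8.83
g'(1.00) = -6.00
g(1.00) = -10.00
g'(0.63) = -4.52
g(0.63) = -8.05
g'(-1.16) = 2.64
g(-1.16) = -6.37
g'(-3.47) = 11.88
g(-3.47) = -23.14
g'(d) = -4*d - 2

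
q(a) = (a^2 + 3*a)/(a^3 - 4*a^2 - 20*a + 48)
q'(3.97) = -0.22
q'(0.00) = 0.06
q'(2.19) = 11.45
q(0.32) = 0.03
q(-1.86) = -0.03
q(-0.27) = -0.01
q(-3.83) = 0.33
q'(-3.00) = -0.07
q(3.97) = -0.87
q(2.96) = -0.87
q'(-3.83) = -2.31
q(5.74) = -5.30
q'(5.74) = -19.94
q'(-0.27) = 0.04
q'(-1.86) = -0.01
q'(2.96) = 0.30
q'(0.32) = 0.10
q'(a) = (2*a + 3)/(a^3 - 4*a^2 - 20*a + 48) + (a^2 + 3*a)*(-3*a^2 + 8*a + 20)/(a^3 - 4*a^2 - 20*a + 48)^2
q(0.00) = 0.00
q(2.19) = -2.54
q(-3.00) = 0.00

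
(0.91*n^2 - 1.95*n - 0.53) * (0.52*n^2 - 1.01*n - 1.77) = 0.4732*n^4 - 1.9331*n^3 + 0.0831999999999999*n^2 + 3.9868*n + 0.9381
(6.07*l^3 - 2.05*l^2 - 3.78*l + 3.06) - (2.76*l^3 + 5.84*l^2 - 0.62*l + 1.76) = 3.31*l^3 - 7.89*l^2 - 3.16*l + 1.3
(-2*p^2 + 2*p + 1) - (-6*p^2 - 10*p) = 4*p^2 + 12*p + 1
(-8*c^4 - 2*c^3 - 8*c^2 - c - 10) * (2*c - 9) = -16*c^5 + 68*c^4 + 2*c^3 + 70*c^2 - 11*c + 90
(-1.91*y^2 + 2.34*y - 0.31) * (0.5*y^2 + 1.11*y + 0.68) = -0.955*y^4 - 0.9501*y^3 + 1.1436*y^2 + 1.2471*y - 0.2108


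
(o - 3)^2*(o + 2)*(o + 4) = o^4 - 19*o^2 + 6*o + 72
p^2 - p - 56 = (p - 8)*(p + 7)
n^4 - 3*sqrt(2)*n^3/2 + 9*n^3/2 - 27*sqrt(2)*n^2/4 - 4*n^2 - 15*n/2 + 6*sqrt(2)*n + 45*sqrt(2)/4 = (n - 3/2)*(n + 1)*(n + 5)*(n - 3*sqrt(2)/2)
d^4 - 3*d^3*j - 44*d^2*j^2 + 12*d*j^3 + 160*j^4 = (d - 8*j)*(d - 2*j)*(d + 2*j)*(d + 5*j)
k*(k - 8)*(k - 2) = k^3 - 10*k^2 + 16*k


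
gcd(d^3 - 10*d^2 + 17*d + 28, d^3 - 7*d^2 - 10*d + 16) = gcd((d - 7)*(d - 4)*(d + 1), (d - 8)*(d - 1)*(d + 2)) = 1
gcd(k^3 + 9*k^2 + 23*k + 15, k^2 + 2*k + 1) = k + 1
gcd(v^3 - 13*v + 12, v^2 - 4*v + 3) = v^2 - 4*v + 3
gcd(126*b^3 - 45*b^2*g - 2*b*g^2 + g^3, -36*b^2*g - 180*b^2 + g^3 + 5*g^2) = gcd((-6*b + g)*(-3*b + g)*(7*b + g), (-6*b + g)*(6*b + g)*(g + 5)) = 6*b - g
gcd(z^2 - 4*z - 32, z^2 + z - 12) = z + 4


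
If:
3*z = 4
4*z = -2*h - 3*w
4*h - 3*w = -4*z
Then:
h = -16/9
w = -16/27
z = 4/3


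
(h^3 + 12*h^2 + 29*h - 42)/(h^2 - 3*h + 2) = (h^2 + 13*h + 42)/(h - 2)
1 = 1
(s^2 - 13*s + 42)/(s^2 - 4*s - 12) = (s - 7)/(s + 2)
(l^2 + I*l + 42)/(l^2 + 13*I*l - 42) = (l - 6*I)/(l + 6*I)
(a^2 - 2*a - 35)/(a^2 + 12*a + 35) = (a - 7)/(a + 7)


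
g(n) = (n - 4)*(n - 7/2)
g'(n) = 2*n - 15/2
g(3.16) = 0.29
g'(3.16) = -1.18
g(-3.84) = 57.55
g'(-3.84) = -15.18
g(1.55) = 4.78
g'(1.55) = -4.40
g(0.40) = 11.16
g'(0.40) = -6.70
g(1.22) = 6.34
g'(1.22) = -5.06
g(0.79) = 8.70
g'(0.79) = -5.92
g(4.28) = 0.22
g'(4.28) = 1.06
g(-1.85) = 31.30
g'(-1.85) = -11.20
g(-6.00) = 95.00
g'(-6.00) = -19.50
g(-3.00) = 45.50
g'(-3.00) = -13.50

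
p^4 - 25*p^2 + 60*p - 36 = (p - 3)*(p - 2)*(p - 1)*(p + 6)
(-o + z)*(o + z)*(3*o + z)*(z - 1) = -3*o^3*z + 3*o^3 - o^2*z^2 + o^2*z + 3*o*z^3 - 3*o*z^2 + z^4 - z^3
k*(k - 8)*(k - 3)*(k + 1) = k^4 - 10*k^3 + 13*k^2 + 24*k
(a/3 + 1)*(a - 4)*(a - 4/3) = a^3/3 - 7*a^2/9 - 32*a/9 + 16/3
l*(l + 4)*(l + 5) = l^3 + 9*l^2 + 20*l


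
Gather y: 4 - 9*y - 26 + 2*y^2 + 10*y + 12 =2*y^2 + y - 10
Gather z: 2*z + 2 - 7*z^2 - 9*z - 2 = -7*z^2 - 7*z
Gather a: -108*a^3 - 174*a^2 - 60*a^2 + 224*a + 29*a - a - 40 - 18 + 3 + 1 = -108*a^3 - 234*a^2 + 252*a - 54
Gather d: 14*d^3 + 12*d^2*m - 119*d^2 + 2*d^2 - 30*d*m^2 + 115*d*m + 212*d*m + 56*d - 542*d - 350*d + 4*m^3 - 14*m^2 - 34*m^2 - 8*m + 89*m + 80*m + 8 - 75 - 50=14*d^3 + d^2*(12*m - 117) + d*(-30*m^2 + 327*m - 836) + 4*m^3 - 48*m^2 + 161*m - 117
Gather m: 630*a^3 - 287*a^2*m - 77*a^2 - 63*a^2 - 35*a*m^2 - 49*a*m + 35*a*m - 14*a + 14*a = 630*a^3 - 140*a^2 - 35*a*m^2 + m*(-287*a^2 - 14*a)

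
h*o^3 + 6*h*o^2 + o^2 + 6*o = o*(o + 6)*(h*o + 1)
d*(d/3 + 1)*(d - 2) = d^3/3 + d^2/3 - 2*d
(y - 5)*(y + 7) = y^2 + 2*y - 35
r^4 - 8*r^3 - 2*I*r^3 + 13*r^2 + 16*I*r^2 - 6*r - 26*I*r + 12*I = (r - 6)*(r - 1)^2*(r - 2*I)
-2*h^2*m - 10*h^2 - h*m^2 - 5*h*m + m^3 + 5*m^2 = (-2*h + m)*(h + m)*(m + 5)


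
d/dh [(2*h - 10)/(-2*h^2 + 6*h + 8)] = (h^2 - 10*h + 19)/(h^4 - 6*h^3 + h^2 + 24*h + 16)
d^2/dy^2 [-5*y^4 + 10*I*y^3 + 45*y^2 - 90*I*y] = -60*y^2 + 60*I*y + 90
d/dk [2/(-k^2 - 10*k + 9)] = 4*(k + 5)/(k^2 + 10*k - 9)^2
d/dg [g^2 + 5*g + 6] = 2*g + 5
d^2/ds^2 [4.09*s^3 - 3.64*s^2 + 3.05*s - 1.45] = 24.54*s - 7.28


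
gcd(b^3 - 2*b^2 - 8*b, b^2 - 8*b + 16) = b - 4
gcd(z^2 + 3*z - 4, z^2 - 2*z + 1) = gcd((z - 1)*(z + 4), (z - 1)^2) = z - 1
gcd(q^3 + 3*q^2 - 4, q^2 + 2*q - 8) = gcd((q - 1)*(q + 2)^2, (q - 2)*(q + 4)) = 1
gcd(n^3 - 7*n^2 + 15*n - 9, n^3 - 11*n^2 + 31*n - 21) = n^2 - 4*n + 3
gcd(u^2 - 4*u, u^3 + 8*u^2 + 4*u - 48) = 1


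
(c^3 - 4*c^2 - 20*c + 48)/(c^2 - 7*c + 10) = (c^2 - 2*c - 24)/(c - 5)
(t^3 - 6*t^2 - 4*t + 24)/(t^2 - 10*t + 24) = (t^2 - 4)/(t - 4)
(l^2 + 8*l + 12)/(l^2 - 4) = (l + 6)/(l - 2)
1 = 1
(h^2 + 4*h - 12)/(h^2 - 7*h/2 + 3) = 2*(h + 6)/(2*h - 3)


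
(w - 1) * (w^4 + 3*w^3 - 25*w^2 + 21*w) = w^5 + 2*w^4 - 28*w^3 + 46*w^2 - 21*w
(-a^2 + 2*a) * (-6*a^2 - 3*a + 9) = 6*a^4 - 9*a^3 - 15*a^2 + 18*a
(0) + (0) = 0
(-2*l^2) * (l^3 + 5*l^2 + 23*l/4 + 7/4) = -2*l^5 - 10*l^4 - 23*l^3/2 - 7*l^2/2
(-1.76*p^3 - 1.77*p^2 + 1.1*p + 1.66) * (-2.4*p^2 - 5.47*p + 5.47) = 4.224*p^5 + 13.8752*p^4 - 2.5853*p^3 - 19.6829*p^2 - 3.0632*p + 9.0802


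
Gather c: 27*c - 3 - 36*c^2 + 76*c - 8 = -36*c^2 + 103*c - 11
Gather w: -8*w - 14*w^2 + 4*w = -14*w^2 - 4*w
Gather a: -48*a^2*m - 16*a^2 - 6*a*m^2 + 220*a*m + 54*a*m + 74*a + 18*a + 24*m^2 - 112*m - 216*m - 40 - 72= a^2*(-48*m - 16) + a*(-6*m^2 + 274*m + 92) + 24*m^2 - 328*m - 112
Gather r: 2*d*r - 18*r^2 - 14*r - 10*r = -18*r^2 + r*(2*d - 24)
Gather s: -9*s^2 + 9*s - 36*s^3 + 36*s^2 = -36*s^3 + 27*s^2 + 9*s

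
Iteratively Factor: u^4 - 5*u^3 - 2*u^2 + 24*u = (u - 4)*(u^3 - u^2 - 6*u) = (u - 4)*(u - 3)*(u^2 + 2*u) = (u - 4)*(u - 3)*(u + 2)*(u)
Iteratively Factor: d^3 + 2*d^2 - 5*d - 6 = (d + 3)*(d^2 - d - 2) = (d + 1)*(d + 3)*(d - 2)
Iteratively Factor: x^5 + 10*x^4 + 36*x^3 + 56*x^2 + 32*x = (x + 2)*(x^4 + 8*x^3 + 20*x^2 + 16*x) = (x + 2)^2*(x^3 + 6*x^2 + 8*x) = x*(x + 2)^2*(x^2 + 6*x + 8) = x*(x + 2)^2*(x + 4)*(x + 2)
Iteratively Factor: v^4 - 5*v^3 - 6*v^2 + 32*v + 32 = (v + 1)*(v^3 - 6*v^2 + 32) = (v + 1)*(v + 2)*(v^2 - 8*v + 16) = (v - 4)*(v + 1)*(v + 2)*(v - 4)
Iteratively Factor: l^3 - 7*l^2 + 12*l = (l - 3)*(l^2 - 4*l) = l*(l - 3)*(l - 4)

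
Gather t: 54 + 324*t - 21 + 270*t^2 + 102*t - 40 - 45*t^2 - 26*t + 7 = 225*t^2 + 400*t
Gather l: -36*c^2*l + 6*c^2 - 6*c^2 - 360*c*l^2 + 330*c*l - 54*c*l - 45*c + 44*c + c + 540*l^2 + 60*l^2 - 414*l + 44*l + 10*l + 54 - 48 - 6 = l^2*(600 - 360*c) + l*(-36*c^2 + 276*c - 360)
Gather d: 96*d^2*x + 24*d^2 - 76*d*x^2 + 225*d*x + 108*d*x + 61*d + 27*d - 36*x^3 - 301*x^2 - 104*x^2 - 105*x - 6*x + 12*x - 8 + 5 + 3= d^2*(96*x + 24) + d*(-76*x^2 + 333*x + 88) - 36*x^3 - 405*x^2 - 99*x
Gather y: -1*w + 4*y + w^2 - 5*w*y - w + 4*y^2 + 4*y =w^2 - 2*w + 4*y^2 + y*(8 - 5*w)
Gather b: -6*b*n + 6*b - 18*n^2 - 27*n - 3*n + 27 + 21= b*(6 - 6*n) - 18*n^2 - 30*n + 48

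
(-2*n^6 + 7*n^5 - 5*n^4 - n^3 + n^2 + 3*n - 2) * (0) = 0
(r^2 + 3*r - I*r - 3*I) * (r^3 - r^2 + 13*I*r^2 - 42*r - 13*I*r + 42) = r^5 + 2*r^4 + 12*I*r^4 - 32*r^3 + 24*I*r^3 - 58*r^2 + 6*I*r^2 + 87*r + 84*I*r - 126*I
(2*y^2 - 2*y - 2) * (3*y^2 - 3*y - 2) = 6*y^4 - 12*y^3 - 4*y^2 + 10*y + 4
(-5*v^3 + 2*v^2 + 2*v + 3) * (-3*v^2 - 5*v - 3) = 15*v^5 + 19*v^4 - v^3 - 25*v^2 - 21*v - 9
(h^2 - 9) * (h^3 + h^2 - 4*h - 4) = h^5 + h^4 - 13*h^3 - 13*h^2 + 36*h + 36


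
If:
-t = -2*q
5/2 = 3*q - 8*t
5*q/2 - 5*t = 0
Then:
No Solution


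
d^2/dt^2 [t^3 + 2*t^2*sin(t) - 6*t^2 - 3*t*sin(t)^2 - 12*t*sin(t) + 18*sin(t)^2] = -2*t^2*sin(t) + 12*t*sin(t) + 8*t*cos(t) - 6*t*cos(2*t) + 6*t + 4*sin(t) - 6*sin(2*t) - 24*cos(t) + 36*cos(2*t) - 12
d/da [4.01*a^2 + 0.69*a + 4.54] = 8.02*a + 0.69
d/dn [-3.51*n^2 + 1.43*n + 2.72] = 1.43 - 7.02*n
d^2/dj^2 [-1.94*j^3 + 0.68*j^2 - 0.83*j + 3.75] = 1.36 - 11.64*j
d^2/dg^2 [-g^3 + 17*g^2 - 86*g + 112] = 34 - 6*g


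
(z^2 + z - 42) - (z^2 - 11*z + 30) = 12*z - 72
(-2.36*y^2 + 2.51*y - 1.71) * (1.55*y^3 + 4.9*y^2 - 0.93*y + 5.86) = -3.658*y^5 - 7.6735*y^4 + 11.8433*y^3 - 24.5429*y^2 + 16.2989*y - 10.0206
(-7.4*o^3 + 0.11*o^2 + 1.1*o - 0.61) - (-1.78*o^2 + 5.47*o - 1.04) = -7.4*o^3 + 1.89*o^2 - 4.37*o + 0.43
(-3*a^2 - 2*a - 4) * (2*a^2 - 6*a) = -6*a^4 + 14*a^3 + 4*a^2 + 24*a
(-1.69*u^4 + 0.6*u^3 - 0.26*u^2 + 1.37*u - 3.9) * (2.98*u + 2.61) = -5.0362*u^5 - 2.6229*u^4 + 0.7912*u^3 + 3.404*u^2 - 8.0463*u - 10.179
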